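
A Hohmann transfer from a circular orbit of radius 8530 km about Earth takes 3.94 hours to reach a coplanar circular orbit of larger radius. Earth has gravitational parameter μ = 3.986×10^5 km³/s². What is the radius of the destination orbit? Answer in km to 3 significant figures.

r₂ = 31700 km

Transfer time t = 3.94 hours = 14184 s, and t = π√(a_t³/μ).
So a_t = (μ t²/π²)^(1/3) = (3.986×10^5 × (14184)² / π²)^(1/3) = 20104 km.
Since a_t = (r₁ + r₂)/2, r₂ = 2a_t − r₁ = 2×20104 − 8530 = 31678 km.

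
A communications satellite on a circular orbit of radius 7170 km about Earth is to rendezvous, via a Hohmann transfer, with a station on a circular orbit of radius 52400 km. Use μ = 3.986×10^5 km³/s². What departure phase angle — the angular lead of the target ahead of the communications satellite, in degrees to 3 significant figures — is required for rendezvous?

Semi-major axis of the transfer orbit: a_t = (7170 + 52400)/2 = 29785 km.
Transfer time t = π√(a_t³/μ) = 25580 s.
Target angular speed ω₂ = √(μ/r₂³) = 5.263×10^-5 rad/s.
Angle swept by the target during transfer: ω₂·t = 1.3463 rad = 77.14°.
Arrival is 180° from departure on the ellipse, so φ = 180° − 77.14° = 103°.

φ = 103°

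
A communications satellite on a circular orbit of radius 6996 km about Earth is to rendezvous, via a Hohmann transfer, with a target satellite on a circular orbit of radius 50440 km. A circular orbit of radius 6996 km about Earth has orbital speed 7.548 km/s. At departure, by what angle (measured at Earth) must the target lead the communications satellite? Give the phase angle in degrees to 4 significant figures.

φ = 102.7°

From the circular-orbit relation v² = μ/r at r = 6996 km: μ = v²r = (7.548)² × 6996 = 3.98578×10^5 km³/s².
Transfer-ellipse semi-major axis a_t = (r₁ + r₂)/2 = (6996 + 50440)/2 = 28718 km.
The half-period of the transfer ellipse is t = π√(a_t³/μ) = 24217 s.
The target's mean motion on its circular orbit is ω₂ = √(μ/r₂³) = 5.5731×10^-5 rad/s.
Angle swept by the target during transfer: ω₂·t = 1.3496 rad = 77.33°.
The communications satellite traverses 180° on the transfer ellipse, so the target must lead by 180° − 77.33° = 102.7°.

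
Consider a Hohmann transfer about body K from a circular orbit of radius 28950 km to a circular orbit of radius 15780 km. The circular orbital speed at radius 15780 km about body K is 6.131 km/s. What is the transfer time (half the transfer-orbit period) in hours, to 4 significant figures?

t = 3.790 hours

From the circular-orbit relation v² = μ/r at r = 15780 km: μ = v²r = (6.131)² × 15780 = 5.93157×10^5 km³/s².
The Hohmann ellipse has a_t = (r₁ + r₂)/2 = 22365 km.
By Kepler's third law the transfer-orbit period is T = 2π√(a_t³/μ), so t = T/2 = 13643 s.
Converting: 13643 s ÷ 3600 s/hour = 3.790 hours.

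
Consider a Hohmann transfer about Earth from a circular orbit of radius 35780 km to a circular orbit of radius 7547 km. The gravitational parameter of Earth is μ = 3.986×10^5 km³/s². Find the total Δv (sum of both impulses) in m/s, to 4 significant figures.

Transfer-ellipse semi-major axis a_t = (r₁ + r₂)/2 = (35780 + 7547)/2 = 21663.5 km.
At r₁ the circular-orbit speed is v₁ = √(μ/r₁) = 3.338 km/s.
On the transfer ellipse at r₁, v² = μ(2/r − 1/a) gives v_a = √[μ(2/r₁ − 1/a_t)] = 1.970 km/s.
First burn Δv₁ = |v_a − v₁| = 1.368 km/s.
Circular speed at r₂: v₂ = √(μ/r₂) = 7.2674 km/s.
Transfer-orbit speed at r₂: v_p = √[μ(2/r₂ − 1/a_t)] = 9.3398 km/s.
Second burn Δv₂ = |v₂ − v_p| = 2.072 km/s.
Total Δv = Δv₁ + Δv₂ = 3.440 km/s.

Δv = 3440 m/s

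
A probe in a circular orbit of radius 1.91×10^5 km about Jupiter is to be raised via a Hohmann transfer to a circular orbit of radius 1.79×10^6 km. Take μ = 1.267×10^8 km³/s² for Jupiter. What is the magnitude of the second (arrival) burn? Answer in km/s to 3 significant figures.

The Hohmann ellipse has a_t = (r₁ + r₂)/2 = 9.905×10^5 km.
On the circular orbit at r = 1.790×10^6 km, v_c = √(μ/r) = 8.413 km/s.
Vis-viva on the transfer ellipse at r = 1.790×10^6 km gives v_t = √[μ(2/r − 1/a_t)] = 3.694 km/s.
Δv₂ = |v_t − v_c| = |3.694 − 8.413| = 4.719 km/s.

Δv₂ = 4.72 km/s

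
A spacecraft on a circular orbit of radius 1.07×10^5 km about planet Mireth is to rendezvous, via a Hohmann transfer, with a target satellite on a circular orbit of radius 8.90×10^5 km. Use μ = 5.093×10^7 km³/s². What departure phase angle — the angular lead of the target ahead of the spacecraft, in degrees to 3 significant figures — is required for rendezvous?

φ = 105°

Transfer-ellipse semi-major axis a_t = (r₁ + r₂)/2 = (1.070×10^5 + 8.900×10^5)/2 = 4.985×10^5 km.
Transfer time t = π√(a_t³/μ) = 1.5494×10^5 s.
The target's mean motion on its circular orbit is ω₂ = √(μ/r₂³) = 8.4997×10^-6 rad/s.
Angle swept by the target during transfer: ω₂·t = 1.3169 rad = 75.45°.
Arrival is 180° from departure on the ellipse, so φ = 180° − 75.45° = 105°.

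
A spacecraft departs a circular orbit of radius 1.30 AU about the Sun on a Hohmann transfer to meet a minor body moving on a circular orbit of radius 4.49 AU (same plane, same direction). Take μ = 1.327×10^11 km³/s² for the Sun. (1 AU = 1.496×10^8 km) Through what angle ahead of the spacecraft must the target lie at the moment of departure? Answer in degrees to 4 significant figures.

In km: r₁ = 1.30 × 1.496×10^8 = 1.9448×10^8 km; r₂ = 4.49 × 1.496×10^8 = 6.71704×10^8 km.
Semi-major axis of the transfer orbit: a_t = (1.9448×10^8 + 6.71704×10^8)/2 = 4.33092×10^8 km.
Transfer time t = π√(a_t³/μ) = 7.7729×10^7 s.
The target's mean motion on its circular orbit is ω₂ = √(μ/r₂³) = 2.0925×10^-8 rad/s.
Angle swept by the target during transfer: ω₂·t = 1.6265 rad = 93.19°.
Arrival is 180° from departure on the ellipse, so φ = 180° − 93.19° = 86.81°.

φ = 86.81°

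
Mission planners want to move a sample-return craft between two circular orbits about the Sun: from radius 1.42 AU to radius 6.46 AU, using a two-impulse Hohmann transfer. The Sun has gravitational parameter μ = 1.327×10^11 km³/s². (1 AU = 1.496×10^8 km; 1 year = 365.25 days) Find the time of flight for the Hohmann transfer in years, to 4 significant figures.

t = 3.911 years

In km: r₁ = 1.42 × 1.496×10^8 = 2.12432×10^8 km; r₂ = 6.46 × 1.496×10^8 = 9.66416×10^8 km.
Transfer-ellipse semi-major axis a_t = (r₁ + r₂)/2 = (2.12432×10^8 + 9.66416×10^8)/2 = 5.89424×10^8 km.
Transfer time t = π√(a_t³/μ) = π√((5.89424×10^8)³ / 1.327×10^11) = 1.2341×10^8 s.
Converting: 1.2341×10^8 s ÷ 3.15576×10^7 s/year (365.25 × 86400) = 3.911 years.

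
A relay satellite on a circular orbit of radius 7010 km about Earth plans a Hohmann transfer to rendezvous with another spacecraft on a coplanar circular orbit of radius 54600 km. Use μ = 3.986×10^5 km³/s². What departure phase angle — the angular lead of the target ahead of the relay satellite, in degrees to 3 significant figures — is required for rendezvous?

The Hohmann ellipse has a_t = (r₁ + r₂)/2 = 30805 km.
The half-period of the transfer ellipse is t = π√(a_t³/μ) = 26904 s.
Target angular speed ω₂ = √(μ/r₂³) = 4.9486×10^-5 rad/s.
Angle swept by the target during transfer: ω₂·t = 1.3314 rad = 76.28°.
The relay satellite traverses 180° on the transfer ellipse, so the target must lead by 180° − 76.28° = 104°.

φ = 104°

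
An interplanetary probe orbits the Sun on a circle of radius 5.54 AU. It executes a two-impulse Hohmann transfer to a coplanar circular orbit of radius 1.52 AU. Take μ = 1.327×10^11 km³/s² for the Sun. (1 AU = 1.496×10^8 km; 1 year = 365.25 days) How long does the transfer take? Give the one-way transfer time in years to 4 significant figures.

t = 3.316 years

In km: r₁ = 5.54 × 1.496×10^8 = 8.28784×10^8 km; r₂ = 1.52 × 1.496×10^8 = 2.27392×10^8 km.
Semi-major axis of the transfer orbit: a_t = (8.28784×10^8 + 2.27392×10^8)/2 = 5.28088×10^8 km.
By Kepler's third law the transfer-orbit period is T = 2π√(a_t³/μ), so t = T/2 = 1.0466×10^8 s.
Converting: 1.0466×10^8 s ÷ 3.15576×10^7 s/year (365.25 × 86400) = 3.316 years.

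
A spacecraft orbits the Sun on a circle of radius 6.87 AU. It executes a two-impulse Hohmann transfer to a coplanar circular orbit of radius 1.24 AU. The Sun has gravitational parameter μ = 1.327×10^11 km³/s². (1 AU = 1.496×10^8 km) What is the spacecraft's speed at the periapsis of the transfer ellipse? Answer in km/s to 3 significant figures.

In km: r₁ = 6.87 × 1.496×10^8 = 1.027752×10^9 km; r₂ = 1.24 × 1.496×10^8 = 1.85504×10^8 km.
Transfer-ellipse semi-major axis a_t = (r₁ + r₂)/2 = (1.027752×10^9 + 1.85504×10^8)/2 = 6.06628×10^8 km.
At periapsis, r = 1.85504×10^8 km.
Applying v² = μ(2/r − 1/a_t): v = 34.81 km/s.

v = 34.8 km/s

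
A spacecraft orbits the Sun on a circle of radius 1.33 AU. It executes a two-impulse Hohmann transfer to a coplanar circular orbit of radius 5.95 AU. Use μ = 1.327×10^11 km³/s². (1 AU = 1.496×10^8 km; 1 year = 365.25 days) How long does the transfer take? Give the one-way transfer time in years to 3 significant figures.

t = 3.47 years

In km: r₁ = 1.33 × 1.496×10^8 = 1.98968×10^8 km; r₂ = 5.95 × 1.496×10^8 = 8.9012×10^8 km.
The Hohmann ellipse has a_t = (r₁ + r₂)/2 = 5.44544×10^8 km.
By Kepler's third law the transfer-orbit period is T = 2π√(a_t³/μ), so t = T/2 = 1.096×10^8 s.
Converting: 1.096×10^8 s ÷ 3.15576×10^7 s/year (365.25 × 86400) = 3.47 years.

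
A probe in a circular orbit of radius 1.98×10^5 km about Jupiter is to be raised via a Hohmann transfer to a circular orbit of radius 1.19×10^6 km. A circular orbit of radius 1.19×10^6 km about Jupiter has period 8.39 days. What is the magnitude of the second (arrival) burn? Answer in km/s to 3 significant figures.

From Kepler's third law T² = 4π²r³/μ at r = 1.19×10^6 km, T = 8.39 days = 8.39 × 86400 s = 7.24896×10^5 s: μ = 4π²r³/T² = 1.26605×10^8 km³/s².
Semi-major axis of the transfer orbit: a_t = (1.980×10^5 + 1.190×10^6)/2 = 6.940×10^5 km.
Circular speed at r = 1.190×10^6 km: v_c = √(μ/r) = 10.3146 km/s.
Transfer-orbit speed at the same r (vis-viva, a = a_t): v_t = √[μ(2/r − 1/a_t)] = 5.50940 km/s.
Δv₂ = |v_t − v_c| = |5.50940 − 10.3146| = 4.805 km/s.

Δv₂ = 4.81 km/s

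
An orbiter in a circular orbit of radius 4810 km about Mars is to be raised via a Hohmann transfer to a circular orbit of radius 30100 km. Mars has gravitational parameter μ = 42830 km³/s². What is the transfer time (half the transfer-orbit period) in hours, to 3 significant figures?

The Hohmann ellipse has a_t = (r₁ + r₂)/2 = 17455 km.
Half the transfer-orbit period gives t = π√(a_t³/μ) = 35007 s.
Converting: 35007 s ÷ 3600 s/hour = 9.72 hours.

t = 9.72 hours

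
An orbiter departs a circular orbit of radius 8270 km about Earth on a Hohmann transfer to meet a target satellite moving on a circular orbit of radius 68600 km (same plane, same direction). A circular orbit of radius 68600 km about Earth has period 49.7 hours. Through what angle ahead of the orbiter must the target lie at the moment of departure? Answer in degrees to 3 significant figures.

From Kepler's third law T² = 4π²r³/μ at r = 68600 km, T = 49.7 hours = 49.7 × 3600 s = 1.7892×10^5 s: μ = 4π²r³/T² = 3.98120×10^5 km³/s².
Semi-major axis of the transfer orbit: a_t = (8270 + 68600)/2 = 38435 km.
The half-period of the transfer ellipse is t = π√(a_t³/μ) = 37517 s.
Target angular speed ω₂ = √(μ/r₂³) = 3.5117×10^-5 rad/s.
Angle swept by the target during transfer: ω₂·t = 1.3175 rad = 75.49°.
Arrival is 180° from departure on the ellipse, so φ = 180° − 75.49° = 105°.

φ = 105°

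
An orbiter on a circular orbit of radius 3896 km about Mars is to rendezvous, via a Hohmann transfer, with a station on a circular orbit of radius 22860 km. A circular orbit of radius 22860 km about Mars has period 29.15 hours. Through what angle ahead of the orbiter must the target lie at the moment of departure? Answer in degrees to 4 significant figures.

From Kepler's third law T² = 4π²r³/μ at r = 22860 km, T = 29.15 hours = 29.15 × 3600 s = 1.0494×10^5 s: μ = 4π²r³/T² = 42825.9 km³/s².
The Hohmann ellipse has a_t = (r₁ + r₂)/2 = 13378 km.
Transfer time t = π√(a_t³/μ) = 23490 s.
The target's mean motion on its circular orbit is ω₂ = √(μ/r₂³) = 5.9874×10^-5 rad/s.
Angle swept by the target during transfer: ω₂·t = 1.4064 rad = 80.58°.
The orbiter traverses 180° on the transfer ellipse, so the target must lead by 180° − 80.58° = 99.42°.

φ = 99.42°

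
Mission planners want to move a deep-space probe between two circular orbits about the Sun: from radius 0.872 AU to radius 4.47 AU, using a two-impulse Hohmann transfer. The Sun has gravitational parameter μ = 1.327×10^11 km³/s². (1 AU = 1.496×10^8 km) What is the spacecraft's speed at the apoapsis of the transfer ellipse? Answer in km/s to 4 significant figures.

In km: r₁ = 0.872 × 1.496×10^8 = 1.304512×10^8 km; r₂ = 4.47 × 1.496×10^8 = 6.68712×10^8 km.
Transfer-ellipse semi-major axis a_t = (r₁ + r₂)/2 = (1.304512×10^8 + 6.68712×10^8)/2 = 3.995816×10^8 km.
At apoapsis, r = 6.68712×10^8 km.
Vis-viva: v = √[μ(2/r − 1/a_t)] = √[1.327×10^11 × (2/6.68712×10^8 − 1/3.995816×10^8)] = 8.049 km/s.

v = 8.049 km/s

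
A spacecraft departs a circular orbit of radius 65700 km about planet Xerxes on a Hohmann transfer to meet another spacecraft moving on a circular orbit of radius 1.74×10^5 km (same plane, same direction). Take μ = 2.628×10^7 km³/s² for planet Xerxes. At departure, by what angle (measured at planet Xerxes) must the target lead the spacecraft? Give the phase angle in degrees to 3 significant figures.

φ = 77.1°

The Hohmann ellipse has a_t = (r₁ + r₂)/2 = 1.1985×10^5 km.
The half-period of the transfer ellipse is t = π√(a_t³/μ) = 25430 s.
The target's mean motion on its circular orbit is ω₂ = √(μ/r₂³) = 7.063×10^-5 rad/s.
Angle swept by the target during transfer: ω₂·t = 1.796 rad = 102.9°.
The spacecraft traverses 180° on the transfer ellipse, so the target must lead by 180° − 102.9° = 77.1°.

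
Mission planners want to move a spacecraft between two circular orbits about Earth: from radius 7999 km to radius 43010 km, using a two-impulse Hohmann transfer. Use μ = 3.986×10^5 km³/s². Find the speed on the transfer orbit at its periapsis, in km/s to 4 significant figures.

v = 9.167 km/s

The Hohmann ellipse has a_t = (r₁ + r₂)/2 = 25504.5 km.
At periapsis, r = 7999 km.
Vis-viva: v = √[μ(2/r − 1/a_t)] = √[3.986×10^5 × (2/7999 − 1/25504.5)] = 9.167 km/s.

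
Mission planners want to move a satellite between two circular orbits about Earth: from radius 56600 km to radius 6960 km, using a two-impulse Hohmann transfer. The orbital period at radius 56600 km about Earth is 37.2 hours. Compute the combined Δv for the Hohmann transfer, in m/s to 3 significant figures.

Δv = 3950 m/s

From Kepler's third law T² = 4π²r³/μ at r = 56600 km, T = 37.2 hours = 37.2 × 3600 s = 1.3392×10^5 s: μ = 4π²r³/T² = 3.99133×10^5 km³/s².
The Hohmann ellipse has a_t = (r₁ + r₂)/2 = 31780 km.
At r₁ the circular-orbit speed is v₁ = √(μ/r₁) = 2.656 km/s.
Transfer-orbit speed at r₁ (vis-viva equation): v_a = √[μ(2/r₁ − 1/a_t)] = 1.243 km/s.
First burn Δv₁ = |v_a − v₁| = 1.413 km/s.
At r₂, v₂ = √(μ/r₂) = 7.5728 km/s.
Transfer-orbit speed at r₂: v_p = √[μ(2/r₂ − 1/a_t)] = 10.106 km/s.
Second burn Δv₂ = |v₂ − v_p| = 2.533 km/s.
Total Δv = Δv₁ + Δv₂ = 3.946 km/s.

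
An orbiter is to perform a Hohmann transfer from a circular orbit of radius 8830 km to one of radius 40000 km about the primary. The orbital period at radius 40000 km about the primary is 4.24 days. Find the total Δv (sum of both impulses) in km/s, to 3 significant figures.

From Kepler's third law T² = 4π²r³/μ at r = 40000 km, T = 4.24 days = 4.24 × 86400 s = 3.66336×10^5 s: μ = 4π²r³/T² = 18827.0 km³/s².
The Hohmann ellipse has a_t = (r₁ + r₂)/2 = 24415 km.
At r₁ the circular-orbit speed is v₁ = √(μ/r₁) = 1.4602 km/s.
On the transfer ellipse at r₁, vis-viva gives v_p = √[μ(2/r₁ − 1/a_t)] = 1.8690 km/s.
First burn Δv₁ = |v_p − v₁| = 0.4088 km/s.
At r₂, v₂ = √(μ/r₂) = 0.6861 km/s.
Transfer-orbit speed at r₂: v_a = √[μ(2/r₂ − 1/a_t)] = 0.4126 km/s.
Second burn Δv₂ = |v₂ − v_a| = 0.2735 km/s.
Total Δv = Δv₁ + Δv₂ = 0.6823 km/s.

Δv = 0.682 km/s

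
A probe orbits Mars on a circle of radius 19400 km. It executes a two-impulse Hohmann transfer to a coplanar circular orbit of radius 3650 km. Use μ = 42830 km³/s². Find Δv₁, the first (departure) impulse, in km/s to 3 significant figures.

The Hohmann ellipse has a_t = (r₁ + r₂)/2 = 11525 km.
Circular speed at r = 19400 km: v_c = √(μ/r) = 1.48584 km/s.
Transfer-orbit speed at the same r (vis-viva, a = a_t): v_t = √[μ(2/r − 1/a_t)] = 0.836179 km/s.
Δv₁ = |v_t − v_c| = |0.836179 − 1.48584| = 0.6497 km/s.

Δv₁ = 0.650 km/s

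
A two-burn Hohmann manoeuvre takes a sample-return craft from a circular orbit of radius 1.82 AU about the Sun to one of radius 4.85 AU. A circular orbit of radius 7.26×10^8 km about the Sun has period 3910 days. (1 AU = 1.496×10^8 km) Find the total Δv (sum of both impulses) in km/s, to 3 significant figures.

Δv = 8.07 km/s

From Kepler's third law T² = 4π²r³/μ at r = 7.26×10^8 km, T = 3910 days = 3910 × 86400 s = 3.37824×10^8 s: μ = 4π²r³/T² = 1.32370×10^11 km³/s².
In km: r₁ = 1.82 × 1.496×10^8 = 2.72272×10^8 km; r₂ = 4.85 × 1.496×10^8 = 7.2556×10^8 km.
Semi-major axis of the transfer orbit: a_t = (2.72272×10^8 + 7.2556×10^8)/2 = 4.98916×10^8 km.
At r₁ the circular-orbit speed is v₁ = √(μ/r₁) = 22.049 km/s.
On the transfer ellipse at r₁, vis-viva gives v_p = √[μ(2/r₁ − 1/a_t)] = 26.590 km/s.
First burn Δv₁ = |v_p − v₁| = 4.541 km/s.
At r₂, v₂ = √(μ/r₂) = 13.507 km/s.
Transfer-orbit speed at r₂: v_a = √[μ(2/r₂ − 1/a_t)] = 9.9780 km/s.
Second burn Δv₂ = |v₂ − v_a| = 3.529 km/s.
Total Δv = Δv₁ + Δv₂ = 8.070 km/s.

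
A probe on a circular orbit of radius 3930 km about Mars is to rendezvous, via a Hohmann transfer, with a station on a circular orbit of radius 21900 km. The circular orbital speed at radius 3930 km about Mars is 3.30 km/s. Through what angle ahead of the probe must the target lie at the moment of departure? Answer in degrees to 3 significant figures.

φ = 98.5°

From the circular-orbit relation v² = μ/r at r = 3930 km: μ = v²r = (3.30)² × 3930 = 42797.7 km³/s².
Semi-major axis of the transfer orbit: a_t = (3930 + 21900)/2 = 12915 km.
Transfer time t = π√(a_t³/μ) = 22288.5 s.
The target's mean motion on its circular orbit is ω₂ = √(μ/r₂³) = 6.38328×10^-5 rad/s.
Angle swept by the target during transfer: ω₂·t = 1.42274 rad = 81.52°.
The probe traverses 180° on the transfer ellipse, so the target must lead by 180° − 81.52° = 98.5°.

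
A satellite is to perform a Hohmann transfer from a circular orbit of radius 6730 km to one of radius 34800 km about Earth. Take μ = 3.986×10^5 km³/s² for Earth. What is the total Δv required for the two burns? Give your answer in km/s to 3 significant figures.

The Hohmann ellipse has a_t = (r₁ + r₂)/2 = 20765 km.
Circular speed at r₁: v₁ = √(μ/r₁) = √(3.986×10^5/6730) = 7.696 km/s.
On the transfer ellipse at r₁, vis-viva equation gives v_p = √[μ(2/r₁ − 1/a_t)] = 9.963 km/s.
First burn Δv₁ = |v_p − v₁| = 2.267 km/s.
At r₂, v₂ = √(μ/r₂) = 3.3844 km/s.
Transfer-orbit speed at r₂: v_a = √[μ(2/r₂ − 1/a_t)] = 1.9267 km/s.
Second burn Δv₂ = |v₂ − v_a| = 1.458 km/s.
Total Δv = Δv₁ + Δv₂ = 3.725 km/s.

Δv = 3.72 km/s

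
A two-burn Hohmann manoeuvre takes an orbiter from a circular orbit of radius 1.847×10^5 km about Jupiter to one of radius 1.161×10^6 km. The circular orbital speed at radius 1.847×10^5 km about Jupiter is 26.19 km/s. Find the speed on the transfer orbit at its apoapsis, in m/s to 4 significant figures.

From the circular-orbit relation v² = μ/r at r = 1.847×10^5 km: μ = v²r = (26.19)² × 1.847×10^5 = 1.26689×10^8 km³/s².
The Hohmann ellipse has a_t = (r₁ + r₂)/2 = 6.7285×10^5 km.
At apoapsis, r = 1.161×10^6 km.
From the vis-viva equation, v = √[μ(2/r − 1/a_t)] = 5.473 km/s.

v = 5473 m/s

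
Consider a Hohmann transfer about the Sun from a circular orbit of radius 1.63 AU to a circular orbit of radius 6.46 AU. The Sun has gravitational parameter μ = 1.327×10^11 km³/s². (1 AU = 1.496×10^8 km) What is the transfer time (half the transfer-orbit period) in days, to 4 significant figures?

In km: r₁ = 1.63 × 1.496×10^8 = 2.43848×10^8 km; r₂ = 6.46 × 1.496×10^8 = 9.66416×10^8 km.
Semi-major axis of the transfer orbit: a_t = (2.43848×10^8 + 9.66416×10^8)/2 = 6.05132×10^8 km.
Half the transfer-orbit period gives t = π√(a_t³/μ) = 1.284×10^8 s.
Converting: 1.284×10^8 s ÷ 86400 s/day = 1486 days.

t = 1486 days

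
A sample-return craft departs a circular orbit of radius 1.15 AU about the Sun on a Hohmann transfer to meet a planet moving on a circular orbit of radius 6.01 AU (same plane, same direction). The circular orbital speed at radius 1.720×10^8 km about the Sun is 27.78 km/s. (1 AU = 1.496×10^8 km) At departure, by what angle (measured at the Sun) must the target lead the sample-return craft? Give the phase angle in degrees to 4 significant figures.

φ = 97.25°

From the circular-orbit relation v² = μ/r at r = 1.720×10^8 km: μ = v²r = (27.78)² × 1.720×10^8 = 1.32737×10^11 km³/s².
In km: r₁ = 1.15 × 1.496×10^8 = 1.7204×10^8 km; r₂ = 6.01 × 1.496×10^8 = 8.99096×10^8 km.
Semi-major axis of the transfer orbit: a_t = (1.7204×10^8 + 8.99096×10^8)/2 = 5.35568×10^8 km.
Transfer time t = π√(a_t³/μ) = 1.06875×10^8 s.
Target angular speed ω₂ = √(μ/r₂³) = 1.35141×10^-8 rad/s.
Angle swept by the target during transfer: ω₂·t = 1.4443 rad = 82.75°.
The sample-return craft traverses 180° on the transfer ellipse, so the target must lead by 180° − 82.75° = 97.25°.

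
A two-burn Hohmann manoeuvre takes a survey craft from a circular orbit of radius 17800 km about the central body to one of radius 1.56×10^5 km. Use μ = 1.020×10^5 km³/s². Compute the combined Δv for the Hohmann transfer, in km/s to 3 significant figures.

Semi-major axis of the transfer orbit: a_t = (17800 + 1.560×10^5)/2 = 86900 km.
At r₁ the circular-orbit speed is v₁ = √(μ/r₁) = 2.3938 km/s.
On the transfer ellipse at r₁, vis-viva gives v_p = √[μ(2/r₁ − 1/a_t)] = 3.2073 km/s.
First burn Δv₁ = |v_p − v₁| = 0.8135 km/s.
Circular speed at r₂: v₂ = √(μ/r₂) = 0.8086 km/s.
Transfer-orbit speed at r₂: v_a = √[μ(2/r₂ − 1/a_t)] = 0.3660 km/s.
Second burn Δv₂ = |v₂ − v_a| = 0.4426 km/s.
Δv = Δv₁ + Δv₂ = 0.8135 + 0.4426 = 1.256 km/s.

Δv = 1.26 km/s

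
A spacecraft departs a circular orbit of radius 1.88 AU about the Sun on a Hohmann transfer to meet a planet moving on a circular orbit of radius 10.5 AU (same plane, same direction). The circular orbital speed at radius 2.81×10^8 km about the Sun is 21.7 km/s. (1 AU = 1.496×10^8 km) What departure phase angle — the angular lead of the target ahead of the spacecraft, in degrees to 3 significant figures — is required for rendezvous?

From the circular-orbit relation v² = μ/r at r = 2.81×10^8 km: μ = v²r = (21.7)² × 2.81×10^8 = 1.32320×10^11 km³/s².
In km: r₁ = 1.88 × 1.496×10^8 = 2.81248×10^8 km; r₂ = 10.5 × 1.496×10^8 = 1.5708×10^9 km.
Semi-major axis of the transfer orbit: a_t = (2.81248×10^8 + 1.5708×10^9)/2 = 9.26024×10^8 km.
The half-period of the transfer ellipse is t = π√(a_t³/μ) = 2.43372×10^8 s.
Target angular speed ω₂ = √(μ/r₂³) = 5.84294×10^-9 rad/s.
Angle swept by the target during transfer: ω₂·t = 1.42201 rad = 81.48°.
The spacecraft traverses 180° on the transfer ellipse, so the target must lead by 180° − 81.48° = 98.5°.

φ = 98.5°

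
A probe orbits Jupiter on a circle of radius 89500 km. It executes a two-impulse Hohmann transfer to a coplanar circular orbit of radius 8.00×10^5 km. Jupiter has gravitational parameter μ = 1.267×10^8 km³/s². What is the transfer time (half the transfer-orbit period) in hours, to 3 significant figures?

t = 23.0 hours

The Hohmann ellipse has a_t = (r₁ + r₂)/2 = 4.4475×10^5 km.
By Kepler's third law the transfer-orbit period is T = 2π√(a_t³/μ), so t = T/2 = 82780 s.
Converting: 82780 s ÷ 3600 s/hour = 23.0 hours.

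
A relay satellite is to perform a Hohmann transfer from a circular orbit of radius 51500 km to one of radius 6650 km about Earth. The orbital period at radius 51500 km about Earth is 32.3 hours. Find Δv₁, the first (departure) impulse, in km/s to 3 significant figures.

Δv₁ = 1.45 km/s

From Kepler's third law T² = 4π²r³/μ at r = 51500 km, T = 32.3 hours = 32.3 × 3600 s = 1.1628×10^5 s: μ = 4π²r³/T² = 3.98815×10^5 km³/s².
Semi-major axis of the transfer orbit: a_t = (51500 + 6650)/2 = 29075 km.
On the circular orbit at r = 51500 km, v_c = √(μ/r) = 2.783 km/s.
Transfer-orbit speed at the same r (vis-viva, a = a_t): v_t = √[μ(2/r − 1/a_t)] = 1.331 km/s.
Δv₁ = |v_t − v_c| = |1.331 − 2.783| = 1.452 km/s.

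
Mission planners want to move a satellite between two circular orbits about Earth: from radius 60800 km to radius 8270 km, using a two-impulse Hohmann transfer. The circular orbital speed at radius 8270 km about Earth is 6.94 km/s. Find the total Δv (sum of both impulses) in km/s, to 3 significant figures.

From the circular-orbit relation v² = μ/r at r = 8270 km: μ = v²r = (6.94)² × 8270 = 3.98313×10^5 km³/s².
The Hohmann ellipse has a_t = (r₁ + r₂)/2 = 34535 km.
At r₁ the circular-orbit speed is v₁ = √(μ/r₁) = 2.560 km/s.
On the transfer ellipse at r₁, v² = μ(2/r − 1/a) gives v_a = √[μ(2/r₁ − 1/a_t)] = 1.253 km/s.
First burn Δv₁ = |v_a − v₁| = 1.307 km/s.
At r₂, v₂ = √(μ/r₂) = 6.940 km/s.
Transfer-orbit speed at r₂: v_p = √[μ(2/r₂ − 1/a_t)] = 9.208 km/s.
Second burn Δv₂ = |v₂ − v_p| = 2.268 km/s.
Δv = Δv₁ + Δv₂ = 1.307 + 2.268 = 3.575 km/s.

Δv = 3.58 km/s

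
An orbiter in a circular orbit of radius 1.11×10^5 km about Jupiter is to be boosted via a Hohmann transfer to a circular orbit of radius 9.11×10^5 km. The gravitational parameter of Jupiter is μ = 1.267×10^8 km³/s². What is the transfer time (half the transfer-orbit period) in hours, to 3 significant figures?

t = 28.3 hours

The Hohmann ellipse has a_t = (r₁ + r₂)/2 = 5.110×10^5 km.
By Kepler's third law the transfer-orbit period is T = 2π√(a_t³/μ), so t = T/2 = 1.020×10^5 s.
Converting: 1.020×10^5 s ÷ 3600 s/hour = 28.3 hours.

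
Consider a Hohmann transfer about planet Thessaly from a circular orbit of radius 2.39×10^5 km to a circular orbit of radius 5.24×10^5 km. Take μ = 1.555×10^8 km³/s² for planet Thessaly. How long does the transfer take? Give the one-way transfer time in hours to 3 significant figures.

Semi-major axis of the transfer orbit: a_t = (2.390×10^5 + 5.240×10^5)/2 = 3.815×10^5 km.
Half the transfer-orbit period gives t = π√(a_t³/μ) = 59360 s.
Converting: 59360 s ÷ 3600 s/hour = 16.5 hours.

t = 16.5 hours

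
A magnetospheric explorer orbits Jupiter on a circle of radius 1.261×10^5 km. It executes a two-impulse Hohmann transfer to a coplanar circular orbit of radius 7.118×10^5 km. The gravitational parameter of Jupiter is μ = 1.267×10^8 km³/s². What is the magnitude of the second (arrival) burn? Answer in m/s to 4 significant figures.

The Hohmann ellipse has a_t = (r₁ + r₂)/2 = 4.1895×10^5 km.
On the circular orbit at r = 7.118×10^5 km, v_c = √(μ/r) = 13.342 km/s.
Vis-viva on the transfer ellipse at r = 7.118×10^5 km gives v_t = √[μ(2/r − 1/a_t)] = 7.3196 km/s.
Δv₂ = |v_t − v_c| = |7.3196 − 13.342| = 6.022 km/s.

Δv₂ = 6022 m/s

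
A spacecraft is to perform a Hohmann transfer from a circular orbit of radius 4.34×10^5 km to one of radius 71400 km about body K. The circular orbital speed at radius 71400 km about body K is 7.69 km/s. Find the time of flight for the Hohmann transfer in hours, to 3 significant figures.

From the circular-orbit relation v² = μ/r at r = 71400 km: μ = v²r = (7.69)² × 71400 = 4.22232×10^6 km³/s².
Transfer-ellipse semi-major axis a_t = (r₁ + r₂)/2 = (4.340×10^5 + 71400)/2 = 2.527×10^5 km.
By Kepler's third law the transfer-orbit period is T = 2π√(a_t³/μ), so t = T/2 = 1.942×10^5 s.
Converting: 1.942×10^5 s ÷ 3600 s/hour = 53.9 hours.

t = 53.9 hours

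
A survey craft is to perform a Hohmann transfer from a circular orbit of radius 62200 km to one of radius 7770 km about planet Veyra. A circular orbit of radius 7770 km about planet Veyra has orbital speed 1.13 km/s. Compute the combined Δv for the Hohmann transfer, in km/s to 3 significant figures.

Δv = 0.588 km/s

From the circular-orbit relation v² = μ/r at r = 7770 km: μ = v²r = (1.13)² × 7770 = 9921.51 km³/s².
The Hohmann ellipse has a_t = (r₁ + r₂)/2 = 34985 km.
Circular speed at r₁: v₁ = √(μ/r₁) = √(9921.51/62200) = 0.3994 km/s.
Transfer-orbit speed at r₁ (vis-viva equation): v_a = √[μ(2/r₁ − 1/a_t)] = 0.1882 km/s.
First burn Δv₁ = |v_a − v₁| = 0.2112 km/s.
At r₂, v₂ = √(μ/r₂) = 1.1300 km/s.
Transfer-orbit speed at r₂: v_p = √[μ(2/r₂ − 1/a_t)] = 1.5067 km/s.
Second burn Δv₂ = |v₂ − v_p| = 0.3767 km/s.
Total Δv = Δv₁ + Δv₂ = 0.5879 km/s.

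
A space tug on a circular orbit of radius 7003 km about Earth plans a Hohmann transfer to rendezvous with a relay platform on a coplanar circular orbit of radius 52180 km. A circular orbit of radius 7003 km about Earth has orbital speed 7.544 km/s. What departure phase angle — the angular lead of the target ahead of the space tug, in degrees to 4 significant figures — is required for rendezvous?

φ = 103.1°

From the circular-orbit relation v² = μ/r at r = 7003 km: μ = v²r = (7.544)² × 7003 = 3.98554×10^5 km³/s².
Semi-major axis of the transfer orbit: a_t = (7003 + 52180)/2 = 29591.5 km.
The half-period of the transfer ellipse is t = π√(a_t³/μ) = 25331 s.
Target angular speed ω₂ = √(μ/r₂³) = 5.2965×10^-5 rad/s.
Angle swept by the target during transfer: ω₂·t = 1.3417 rad = 76.87°.
Arrival is 180° from departure on the ellipse, so φ = 180° − 76.87° = 103.1°.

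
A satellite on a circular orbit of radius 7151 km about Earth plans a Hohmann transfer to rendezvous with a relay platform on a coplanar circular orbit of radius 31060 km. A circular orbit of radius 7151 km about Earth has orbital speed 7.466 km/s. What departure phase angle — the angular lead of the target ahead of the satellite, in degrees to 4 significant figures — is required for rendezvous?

φ = 93.16°

From the circular-orbit relation v² = μ/r at r = 7151 km: μ = v²r = (7.466)² × 7151 = 3.98605×10^5 km³/s².
Semi-major axis of the transfer orbit: a_t = (7151 + 31060)/2 = 19105.5 km.
Transfer time t = π√(a_t³/μ) = 13140.6 s.
Target angular speed ω₂ = √(μ/r₂³) = 1.15337×10^-4 rad/s.
Angle swept by the target during transfer: ω₂·t = 1.5156 rad = 86.84°.
The satellite traverses 180° on the transfer ellipse, so the target must lead by 180° − 86.84° = 93.16°.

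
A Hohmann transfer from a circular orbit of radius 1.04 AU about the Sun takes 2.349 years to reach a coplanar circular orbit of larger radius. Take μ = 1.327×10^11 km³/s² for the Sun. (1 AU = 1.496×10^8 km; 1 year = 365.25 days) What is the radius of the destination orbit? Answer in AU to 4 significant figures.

In km: r₁ = 1.04 × 1.496×10^8 = 1.55584×10^8 km.
Transfer time t = 2.349 years × 365.25 × 86400 s = 7.41288024×10^7 s, and t = π√(a_t³/μ).
So a_t = (μ t²/π²)^(1/3) = (1.327×10^11 × (7.41288024×10^7)² / π²)^(1/3) = 4.1961×10^8 km.
Since a_t = (r₁ + r₂)/2, r₂ = 2a_t − r₁ = 2×4.1961×10^8 − 1.55584×10^8 = 6.83636×10^8 km.
In AU: r₂ = 6.83636×10^8 / 1.496×10^8 = 4.570 AU.

r₂ = 4.570 AU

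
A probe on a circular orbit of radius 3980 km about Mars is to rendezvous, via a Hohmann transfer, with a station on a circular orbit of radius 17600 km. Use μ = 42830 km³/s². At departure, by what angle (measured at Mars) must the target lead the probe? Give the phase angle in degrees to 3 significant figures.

φ = 93.6°

Semi-major axis of the transfer orbit: a_t = (3980 + 17600)/2 = 10790 km.
Transfer time t = π√(a_t³/μ) = 17010 s.
Target angular speed ω₂ = √(μ/r₂³) = 8.863×10^-5 rad/s.
Angle swept by the target during transfer: ω₂·t = 1.508 rad = 86.40°.
Arrival is 180° from departure on the ellipse, so φ = 180° − 86.40° = 93.6°.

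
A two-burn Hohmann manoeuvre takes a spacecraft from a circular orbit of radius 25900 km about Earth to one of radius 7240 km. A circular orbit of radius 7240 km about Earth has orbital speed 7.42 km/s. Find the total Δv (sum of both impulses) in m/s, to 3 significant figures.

From the circular-orbit relation v² = μ/r at r = 7240 km: μ = v²r = (7.42)² × 7240 = 3.98608×10^5 km³/s².
The Hohmann ellipse has a_t = (r₁ + r₂)/2 = 16570 km.
At r₁ the circular-orbit speed is v₁ = √(μ/r₁) = 3.923 km/s.
Transfer-orbit speed at r₁ (vis-viva equation): v_a = √[μ(2/r₁ − 1/a_t)] = 2.593 km/s.
First burn Δv₁ = |v_a − v₁| = 1.330 km/s.
Circular speed at r₂: v₂ = √(μ/r₂) = 7.420 km/s.
Transfer-orbit speed at r₂: v_p = √[μ(2/r₂ − 1/a_t)] = 9.277 km/s.
Second burn Δv₂ = |v₂ − v_p| = 1.857 km/s.
Total Δv = Δv₁ + Δv₂ = 3.187 km/s.

Δv = 3190 m/s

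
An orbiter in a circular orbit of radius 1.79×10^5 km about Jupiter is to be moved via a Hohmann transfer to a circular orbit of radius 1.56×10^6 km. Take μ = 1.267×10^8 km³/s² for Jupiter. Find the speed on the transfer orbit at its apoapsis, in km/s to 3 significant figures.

v = 4.09 km/s

Transfer-ellipse semi-major axis a_t = (r₁ + r₂)/2 = (1.790×10^5 + 1.560×10^6)/2 = 8.695×10^5 km.
At apoapsis, r = 1.560×10^6 km.
Applying v² = μ(2/r − 1/a_t): v = 4.089 km/s.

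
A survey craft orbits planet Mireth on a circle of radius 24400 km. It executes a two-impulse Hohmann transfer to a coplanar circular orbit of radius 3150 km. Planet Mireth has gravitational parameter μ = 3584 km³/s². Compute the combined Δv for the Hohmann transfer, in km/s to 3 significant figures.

The Hohmann ellipse has a_t = (r₁ + r₂)/2 = 13775 km.
At r₁ the circular-orbit speed is v₁ = √(μ/r₁) = 0.3833 km/s.
Transfer-orbit speed at r₁ (v² = μ(2/r − 1/a)): v_a = √[μ(2/r₁ − 1/a_t)] = 0.1833 km/s.
First burn Δv₁ = |v_a − v₁| = 0.2000 km/s.
Circular speed at r₂: v₂ = √(μ/r₂) = 1.067 km/s.
Transfer-orbit speed at r₂: v_p = √[μ(2/r₂ − 1/a_t)] = 1.420 km/s.
Second burn Δv₂ = |v₂ − v_p| = 0.3530 km/s.
Δv = Δv₁ + Δv₂ = 0.2000 + 0.3530 = 0.5530 km/s.

Δv = 0.553 km/s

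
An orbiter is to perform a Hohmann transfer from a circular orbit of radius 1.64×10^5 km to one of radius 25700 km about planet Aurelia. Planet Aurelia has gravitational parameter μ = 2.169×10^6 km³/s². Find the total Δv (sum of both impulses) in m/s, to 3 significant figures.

Δv = 4640 m/s

Semi-major axis of the transfer orbit: a_t = (1.640×10^5 + 25700)/2 = 94850 km.
Circular speed at r₁: v₁ = √(μ/r₁) = √(2.169×10^6/1.640×10^5) = 3.637 km/s.
Transfer-orbit speed at r₁ (vis-viva equation): v_a = √[μ(2/r₁ − 1/a_t)] = 1.893 km/s.
First burn Δv₁ = |v_a − v₁| = 1.744 km/s.
Circular speed at r₂: v₂ = √(μ/r₂) = 9.187 km/s.
Transfer-orbit speed at r₂: v_p = √[μ(2/r₂ − 1/a_t)] = 12.08 km/s.
Second burn Δv₂ = |v₂ − v_p| = 2.893 km/s.
Total Δv = Δv₁ + Δv₂ = 4.637 km/s.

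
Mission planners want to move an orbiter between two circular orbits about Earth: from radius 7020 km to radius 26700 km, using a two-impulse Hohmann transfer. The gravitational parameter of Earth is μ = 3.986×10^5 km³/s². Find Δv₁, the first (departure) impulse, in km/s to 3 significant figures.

Δv₁ = 1.95 km/s

Semi-major axis of the transfer orbit: a_t = (7020 + 26700)/2 = 16860 km.
On the circular orbit at r = 7020 km, v_c = √(μ/r) = 7.5353 km/s.
Vis-viva on the transfer ellipse at r = 7020 km gives v_t = √[μ(2/r − 1/a_t)] = 9.4826 km/s.
Δv₁ = |v_t − v_c| = |9.4826 − 7.5353| = 1.947 km/s.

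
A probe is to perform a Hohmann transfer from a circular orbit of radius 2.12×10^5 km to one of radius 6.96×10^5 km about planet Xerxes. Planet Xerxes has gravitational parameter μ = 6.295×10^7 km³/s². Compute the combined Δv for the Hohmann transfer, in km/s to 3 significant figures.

Δv = 7.12 km/s

Transfer-ellipse semi-major axis a_t = (r₁ + r₂)/2 = (2.120×10^5 + 6.960×10^5)/2 = 4.540×10^5 km.
At r₁ the circular-orbit speed is v₁ = √(μ/r₁) = 17.232 km/s.
Transfer-orbit speed at r₁ (vis-viva): v_p = √[μ(2/r₁ − 1/a_t)] = 21.336 km/s.
First burn Δv₁ = |v_p − v₁| = 4.104 km/s.
At r₂, v₂ = √(μ/r₂) = 9.510 km/s.
Transfer-orbit speed at r₂: v_a = √[μ(2/r₂ − 1/a_t)] = 6.499 km/s.
Second burn Δv₂ = |v₂ − v_a| = 3.011 km/s.
Total Δv = Δv₁ + Δv₂ = 7.115 km/s.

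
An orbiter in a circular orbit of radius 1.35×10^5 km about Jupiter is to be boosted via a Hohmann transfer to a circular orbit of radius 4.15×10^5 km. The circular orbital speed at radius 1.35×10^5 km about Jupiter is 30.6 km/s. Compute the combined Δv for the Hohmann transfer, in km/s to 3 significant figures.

From the circular-orbit relation v² = μ/r at r = 1.35×10^5 km: μ = v²r = (30.6)² × 1.35×10^5 = 1.26409×10^8 km³/s².
Semi-major axis of the transfer orbit: a_t = (1.350×10^5 + 4.150×10^5)/2 = 2.750×10^5 km.
At r₁ the circular-orbit speed is v₁ = √(μ/r₁) = 30.600 km/s.
On the transfer ellipse at r₁, vis-viva gives v_p = √[μ(2/r₁ − 1/a_t)] = 37.591 km/s.
First burn Δv₁ = |v_p − v₁| = 6.991 km/s.
At r₂, v₂ = √(μ/r₂) = 17.453 km/s.
Transfer-orbit speed at r₂: v_a = √[μ(2/r₂ − 1/a_t)] = 12.228 km/s.
Second burn Δv₂ = |v₂ − v_a| = 5.225 km/s.
Total Δv = Δv₁ + Δv₂ = 12.22 km/s.

Δv = 12.2 km/s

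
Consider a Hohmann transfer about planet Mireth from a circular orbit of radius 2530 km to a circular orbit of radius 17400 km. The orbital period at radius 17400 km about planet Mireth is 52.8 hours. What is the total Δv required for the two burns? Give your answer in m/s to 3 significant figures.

From Kepler's third law T² = 4π²r³/μ at r = 17400 km, T = 52.8 hours = 52.8 × 3600 s = 1.9008×10^5 s: μ = 4π²r³/T² = 5756.18 km³/s².
The Hohmann ellipse has a_t = (r₁ + r₂)/2 = 9965 km.
At r₁ the circular-orbit speed is v₁ = √(μ/r₁) = 1.5084 km/s.
On the transfer ellipse at r₁, vis-viva equation gives v_p = √[μ(2/r₁ − 1/a_t)] = 1.9932 km/s.
First burn Δv₁ = |v_p − v₁| = 0.4848 km/s.
At r₂, v₂ = √(μ/r₂) = 0.5752 km/s.
Transfer-orbit speed at r₂: v_a = √[μ(2/r₂ − 1/a_t)] = 0.2898 km/s.
Second burn Δv₂ = |v₂ − v_a| = 0.2854 km/s.
Total Δv = Δv₁ + Δv₂ = 0.7702 km/s.

Δv = 770 m/s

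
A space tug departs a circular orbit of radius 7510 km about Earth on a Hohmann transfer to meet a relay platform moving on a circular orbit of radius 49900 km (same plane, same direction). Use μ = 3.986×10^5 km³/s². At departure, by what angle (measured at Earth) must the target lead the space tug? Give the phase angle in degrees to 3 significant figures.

φ = 101°

The Hohmann ellipse has a_t = (r₁ + r₂)/2 = 28705 km.
The half-period of the transfer ellipse is t = π√(a_t³/μ) = 24200.1 s.
Target angular speed ω₂ = √(μ/r₂³) = 5.66393×10^-5 rad/s.
Angle swept by the target during transfer: ω₂·t = 1.37068 rad = 78.53°.
Arrival is 180° from departure on the ellipse, so φ = 180° − 78.53° = 101°.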